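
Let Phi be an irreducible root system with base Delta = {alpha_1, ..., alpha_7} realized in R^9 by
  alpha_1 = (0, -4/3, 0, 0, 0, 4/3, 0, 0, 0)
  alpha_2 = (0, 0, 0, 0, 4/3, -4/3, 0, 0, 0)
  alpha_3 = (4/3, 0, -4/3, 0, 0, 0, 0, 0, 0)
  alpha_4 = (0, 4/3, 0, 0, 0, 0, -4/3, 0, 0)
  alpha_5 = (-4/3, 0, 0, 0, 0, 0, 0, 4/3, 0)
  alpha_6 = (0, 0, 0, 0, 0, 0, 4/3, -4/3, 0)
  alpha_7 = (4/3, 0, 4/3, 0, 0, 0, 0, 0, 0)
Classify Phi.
Compute the Cartan integers a_ij = 2(alpha_i, alpha_j)/(alpha_j, alpha_j); the resulting 7x7 Cartan matrix is
[[2, -1, 0, -1, 0, 0, 0], [-1, 2, 0, 0, 0, 0, 0], [0, 0, 2, 0, -1, 0, 0], [-1, 0, 0, 2, 0, -1, 0], [0, 0, -1, 0, 2, -1, -1], [0, 0, 0, -1, -1, 2, 0], [0, 0, 0, 0, -1, 0, 2]].
All simple roots have the same length, so the diagram is simply laced. The associated Dynkin diagram is a chain of 5 nodes with a fork of two nodes at one end (D_7), so the type is D_7 (the algebra so(14)).

D7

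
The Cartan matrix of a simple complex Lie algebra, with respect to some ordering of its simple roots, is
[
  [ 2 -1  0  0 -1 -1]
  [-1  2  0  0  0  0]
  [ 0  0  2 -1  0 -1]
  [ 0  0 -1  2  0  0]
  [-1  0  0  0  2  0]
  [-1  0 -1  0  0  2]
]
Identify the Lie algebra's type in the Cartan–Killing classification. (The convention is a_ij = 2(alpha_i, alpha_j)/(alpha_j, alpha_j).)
D_6

The matrix has rank 6 with 2's on the diagonal. Reading the off-diagonal entries as Dynkin edges (a single edge where a_ij = a_ji = -1; a double or triple edge where a_ij * a_ji = 2 or 3), the diagram is a chain of 4 nodes with a fork of two nodes at one end (D_6). One simple-root ordering that puts it in standard form is (alpha_4, alpha_3, alpha_6, alpha_1, alpha_5, alpha_2). So the algebra is type D_6, i.e. so(12).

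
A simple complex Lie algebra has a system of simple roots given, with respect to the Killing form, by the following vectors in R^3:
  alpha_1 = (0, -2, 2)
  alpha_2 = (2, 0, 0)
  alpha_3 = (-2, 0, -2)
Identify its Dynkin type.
B_3 (so(7))

Compute the Cartan integers a_ij = 2(alpha_i, alpha_j)/(alpha_j, alpha_j); the resulting 3x3 Cartan matrix is
[[2, 0, -1], [0, 2, -1], [-1, -2, 2]].
The roots have two lengths (squared-length ratio 2:1); the short ones are alpha_{2}. The associated Dynkin diagram is a chain of 3 nodes with a double edge at one end; the terminal node there is the unique short simple root (B_3), so the type is B_3 (the algebra so(7)).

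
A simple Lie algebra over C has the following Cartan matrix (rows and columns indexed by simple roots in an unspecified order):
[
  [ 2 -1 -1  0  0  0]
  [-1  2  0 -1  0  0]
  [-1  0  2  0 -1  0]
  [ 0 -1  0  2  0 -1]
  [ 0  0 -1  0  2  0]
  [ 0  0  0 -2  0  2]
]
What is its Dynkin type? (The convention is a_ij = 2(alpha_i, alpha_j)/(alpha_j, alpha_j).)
The matrix has rank 6 with 2's on the diagonal. Reading the off-diagonal entries as Dynkin edges (a single edge where a_ij = a_ji = -1; a double or triple edge where a_ij * a_ji = 2 or 3), the diagram is a chain of 6 nodes with a double edge at one end; the terminal node there is the unique long simple root (C_6). One simple-root ordering that puts it in standard form is (alpha_5, alpha_3, alpha_1, alpha_2, alpha_4, alpha_6). So the algebra is type C_6, i.e. sp(12).

C6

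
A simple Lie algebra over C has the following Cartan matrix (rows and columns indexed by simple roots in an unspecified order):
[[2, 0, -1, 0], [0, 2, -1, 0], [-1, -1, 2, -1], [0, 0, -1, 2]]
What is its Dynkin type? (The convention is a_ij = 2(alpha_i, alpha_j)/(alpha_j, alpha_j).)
D_4 (so(8))

The matrix has rank 4 with 2's on the diagonal. Reading the off-diagonal entries as Dynkin edges (a single edge where a_ij = a_ji = -1; a double or triple edge where a_ij * a_ji = 2 or 3), the diagram is a chain of 2 nodes with a fork of two nodes at one end (D_4). One simple-root ordering that puts it in standard form is (alpha_1, alpha_3, alpha_2, alpha_4). So the algebra is type D_4, i.e. so(8).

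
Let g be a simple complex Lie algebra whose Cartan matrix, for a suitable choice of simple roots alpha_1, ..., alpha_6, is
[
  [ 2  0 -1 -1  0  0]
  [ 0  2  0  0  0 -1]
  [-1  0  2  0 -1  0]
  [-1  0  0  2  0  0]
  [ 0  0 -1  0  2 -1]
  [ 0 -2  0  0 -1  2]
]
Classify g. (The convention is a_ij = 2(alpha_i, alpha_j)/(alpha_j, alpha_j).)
B_6 (so(13))

The matrix has rank 6 with 2's on the diagonal. Reading the off-diagonal entries as Dynkin edges (a single edge where a_ij = a_ji = -1; a double or triple edge where a_ij * a_ji = 2 or 3), the diagram is a chain of 6 nodes with a double edge at one end; the terminal node there is the unique short simple root (B_6). One simple-root ordering that puts it in standard form is (alpha_4, alpha_1, alpha_3, alpha_5, alpha_6, alpha_2). So the algebra is type B_6, i.e. so(13).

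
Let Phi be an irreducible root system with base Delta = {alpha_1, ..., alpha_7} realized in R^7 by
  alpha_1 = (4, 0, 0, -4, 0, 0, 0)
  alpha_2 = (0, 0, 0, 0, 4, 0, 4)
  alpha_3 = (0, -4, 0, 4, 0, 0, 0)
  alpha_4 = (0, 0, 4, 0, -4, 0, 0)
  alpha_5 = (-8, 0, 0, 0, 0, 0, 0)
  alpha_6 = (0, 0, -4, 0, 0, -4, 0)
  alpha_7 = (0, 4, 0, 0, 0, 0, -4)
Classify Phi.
C_7

Compute the Cartan integers a_ij = 2(alpha_i, alpha_j)/(alpha_j, alpha_j); the resulting 7x7 Cartan matrix is
[[2, 0, -1, 0, -1, 0, 0], [0, 2, 0, -1, 0, 0, -1], [-1, 0, 2, 0, 0, 0, -1], [0, -1, 0, 2, 0, -1, 0], [-2, 0, 0, 0, 2, 0, 0], [0, 0, 0, -1, 0, 2, 0], [0, -1, -1, 0, 0, 0, 2]].
The roots have two lengths (squared-length ratio 2:1); the short ones are alpha_{1,2,3,4,6,7}. The associated Dynkin diagram is a chain of 7 nodes with a double edge at one end; the terminal node there is the unique long simple root (C_7), so the type is C_7 (the algebra sp(14)).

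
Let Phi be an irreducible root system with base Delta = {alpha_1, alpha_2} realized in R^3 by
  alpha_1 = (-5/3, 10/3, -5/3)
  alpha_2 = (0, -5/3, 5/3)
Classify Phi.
Compute the Cartan integers a_ij = 2(alpha_i, alpha_j)/(alpha_j, alpha_j); the resulting 2x2 Cartan matrix is
[[2, -3], [-1, 2]].
The roots have two lengths (squared-length ratio 3:1); the short ones are alpha_{2}. The associated Dynkin diagram is two nodes joined by a triple edge (G_2), so the type is G_2.

G_2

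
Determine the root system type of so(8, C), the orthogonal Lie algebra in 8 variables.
D_4 (so(8))

This is so(8) with 8 even, which has dimension 8(8-1)/2 = 28 and rank 8/2 = 4. In the classification of classical Lie algebras, the orthogonal algebra so(2n) in an even number of variables has type D_n; here n = 4, so the Dynkin diagram is a chain of 2 nodes with a fork of two nodes at one end (D_4). Hence the type is D_4.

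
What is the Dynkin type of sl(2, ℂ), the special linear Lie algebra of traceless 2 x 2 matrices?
A_1 (sl(2))

This is sl(2), which has dimension 2^2 - 1 = 3 and rank 2 - 1 = 1 (a Cartan subalgebra is the diagonal traceless matrices). In the classification of classical Lie algebras, the special linear algebra sl(n+1) has type A_n; here n = 1, so the Dynkin diagram is a chain of 1 nodes with single edges (A_1). Hence the type is A_1.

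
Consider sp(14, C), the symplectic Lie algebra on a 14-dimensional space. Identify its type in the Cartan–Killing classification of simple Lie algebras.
C7

This is sp(14), which has dimension 14(14+1)/2 = 105 and rank 14/2 = 7. In the classification of classical Lie algebras, the symplectic algebra sp(2n) has type C_n; here n = 7, so the Dynkin diagram is a chain of 7 nodes with a double edge at one end; the terminal node there is the unique long simple root (C_7). Hence the type is C_7.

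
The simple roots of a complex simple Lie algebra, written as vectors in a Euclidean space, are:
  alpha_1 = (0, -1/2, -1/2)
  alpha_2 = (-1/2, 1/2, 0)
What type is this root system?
Compute the Cartan integers a_ij = 2(alpha_i, alpha_j)/(alpha_j, alpha_j); the resulting 2x2 Cartan matrix is
[[2, -1], [-1, 2]].
All simple roots have the same length, so the diagram is simply laced. The associated Dynkin diagram is a chain of 2 nodes with single edges (A_2), so the type is A_2 (the algebra sl(3)).

type A_2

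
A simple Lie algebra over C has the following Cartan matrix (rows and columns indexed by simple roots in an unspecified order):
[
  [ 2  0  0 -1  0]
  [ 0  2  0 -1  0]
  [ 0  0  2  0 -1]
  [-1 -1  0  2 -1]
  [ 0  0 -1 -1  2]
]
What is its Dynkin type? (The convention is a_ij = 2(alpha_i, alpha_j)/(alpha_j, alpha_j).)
D5

The matrix has rank 5 with 2's on the diagonal. Reading the off-diagonal entries as Dynkin edges (a single edge where a_ij = a_ji = -1; a double or triple edge where a_ij * a_ji = 2 or 3), the diagram is a chain of 3 nodes with a fork of two nodes at one end (D_5). One simple-root ordering that puts it in standard form is (alpha_3, alpha_5, alpha_4, alpha_2, alpha_1). So the algebra is type D_5, i.e. so(10).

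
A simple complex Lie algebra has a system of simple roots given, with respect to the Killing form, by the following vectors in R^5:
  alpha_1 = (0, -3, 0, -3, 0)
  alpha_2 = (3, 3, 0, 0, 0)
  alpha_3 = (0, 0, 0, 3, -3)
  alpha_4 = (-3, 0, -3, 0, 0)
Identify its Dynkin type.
Compute the Cartan integers a_ij = 2(alpha_i, alpha_j)/(alpha_j, alpha_j); the resulting 4x4 Cartan matrix is
[[2, -1, -1, 0], [-1, 2, 0, -1], [-1, 0, 2, 0], [0, -1, 0, 2]].
All simple roots have the same length, so the diagram is simply laced. The associated Dynkin diagram is a chain of 4 nodes with single edges (A_4), so the type is A_4 (the algebra sl(5)).

type A_4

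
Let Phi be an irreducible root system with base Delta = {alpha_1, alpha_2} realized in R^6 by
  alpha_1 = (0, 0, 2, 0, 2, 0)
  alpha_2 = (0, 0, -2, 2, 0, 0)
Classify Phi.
A2

Compute the Cartan integers a_ij = 2(alpha_i, alpha_j)/(alpha_j, alpha_j); the resulting 2x2 Cartan matrix is
[[2, -1], [-1, 2]].
All simple roots have the same length, so the diagram is simply laced. The associated Dynkin diagram is a chain of 2 nodes with single edges (A_2), so the type is A_2 (the algebra sl(3)).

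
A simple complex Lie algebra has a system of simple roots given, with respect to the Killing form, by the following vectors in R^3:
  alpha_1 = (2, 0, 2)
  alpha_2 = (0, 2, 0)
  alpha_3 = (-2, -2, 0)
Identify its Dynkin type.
type B_3

Compute the Cartan integers a_ij = 2(alpha_i, alpha_j)/(alpha_j, alpha_j); the resulting 3x3 Cartan matrix is
[[2, 0, -1], [0, 2, -1], [-1, -2, 2]].
The roots have two lengths (squared-length ratio 2:1); the short ones are alpha_{2}. The associated Dynkin diagram is a chain of 3 nodes with a double edge at one end; the terminal node there is the unique short simple root (B_3), so the type is B_3 (the algebra so(7)).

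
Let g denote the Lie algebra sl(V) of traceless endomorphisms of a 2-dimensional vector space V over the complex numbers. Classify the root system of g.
A_1

This is sl(2), which has dimension 2^2 - 1 = 3 and rank 2 - 1 = 1 (a Cartan subalgebra is the diagonal traceless matrices). In the classification of classical Lie algebras, the special linear algebra sl(n+1) has type A_n; here n = 1, so the Dynkin diagram is a chain of 1 nodes with single edges (A_1). Hence the type is A_1.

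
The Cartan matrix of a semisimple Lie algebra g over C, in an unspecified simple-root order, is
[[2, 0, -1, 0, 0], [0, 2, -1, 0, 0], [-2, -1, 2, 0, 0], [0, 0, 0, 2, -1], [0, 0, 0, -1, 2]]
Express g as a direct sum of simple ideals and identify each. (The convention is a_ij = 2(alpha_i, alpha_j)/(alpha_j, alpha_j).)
The diagram associated to this matrix has two connected components: the simple roots {alpha_4, alpha_5} form a chain of 2 nodes with single edges (A_2), and {alpha_1, alpha_2, alpha_3} form a chain of 3 nodes with a double edge at one end; the terminal node there is the unique short simple root (B_3). A semisimple Lie algebra decomposes uniquely as the direct sum of simple ideals, one per connected component of its Dynkin diagram, so g ≅ A_2 ⊕ B_3 (dimension 8 + 21 = 29).

A2 ⊕ B3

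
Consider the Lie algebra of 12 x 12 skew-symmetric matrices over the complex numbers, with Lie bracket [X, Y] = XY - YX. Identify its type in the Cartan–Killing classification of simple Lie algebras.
D6

This is so(12) with 12 even, which has dimension 12(12-1)/2 = 66 and rank 12/2 = 6. In the classification of classical Lie algebras, the orthogonal algebra so(2n) in an even number of variables has type D_n; here n = 6, so the Dynkin diagram is a chain of 4 nodes with a fork of two nodes at one end (D_6). Hence the type is D_6.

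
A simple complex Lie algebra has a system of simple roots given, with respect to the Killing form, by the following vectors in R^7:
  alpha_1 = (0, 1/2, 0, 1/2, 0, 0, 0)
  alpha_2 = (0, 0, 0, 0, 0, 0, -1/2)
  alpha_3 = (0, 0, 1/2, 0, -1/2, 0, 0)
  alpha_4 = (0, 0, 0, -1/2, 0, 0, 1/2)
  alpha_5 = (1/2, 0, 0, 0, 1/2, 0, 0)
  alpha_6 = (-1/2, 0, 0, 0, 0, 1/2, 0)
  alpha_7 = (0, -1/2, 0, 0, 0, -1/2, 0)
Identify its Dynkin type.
B_7

Compute the Cartan integers a_ij = 2(alpha_i, alpha_j)/(alpha_j, alpha_j); the resulting 7x7 Cartan matrix is
[[2, 0, 0, -1, 0, 0, -1], [0, 2, 0, -1, 0, 0, 0], [0, 0, 2, 0, -1, 0, 0], [-1, -2, 0, 2, 0, 0, 0], [0, 0, -1, 0, 2, -1, 0], [0, 0, 0, 0, -1, 2, -1], [-1, 0, 0, 0, 0, -1, 2]].
The roots have two lengths (squared-length ratio 2:1); the short ones are alpha_{2}. The associated Dynkin diagram is a chain of 7 nodes with a double edge at one end; the terminal node there is the unique short simple root (B_7), so the type is B_7 (the algebra so(15)).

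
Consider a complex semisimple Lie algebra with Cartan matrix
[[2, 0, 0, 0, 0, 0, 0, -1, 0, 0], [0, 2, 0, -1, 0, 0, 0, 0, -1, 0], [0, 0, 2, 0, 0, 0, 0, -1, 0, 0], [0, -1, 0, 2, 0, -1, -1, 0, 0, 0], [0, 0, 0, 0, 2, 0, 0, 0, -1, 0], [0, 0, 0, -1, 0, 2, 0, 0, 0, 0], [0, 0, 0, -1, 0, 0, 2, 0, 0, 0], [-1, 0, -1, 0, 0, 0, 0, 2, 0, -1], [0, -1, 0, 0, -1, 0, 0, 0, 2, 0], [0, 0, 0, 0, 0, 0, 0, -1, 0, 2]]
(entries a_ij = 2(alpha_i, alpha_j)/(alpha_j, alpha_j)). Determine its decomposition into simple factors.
D4 + D6

The diagram associated to this matrix has two connected components: the simple roots {alpha_1, alpha_3, alpha_8, alpha_10} form a chain of 2 nodes with a fork of two nodes at one end (D_4), and {alpha_2, alpha_4, alpha_5, alpha_6, alpha_7, alpha_9} form a chain of 4 nodes with a fork of two nodes at one end (D_6). A semisimple Lie algebra decomposes uniquely as the direct sum of simple ideals, one per connected component of its Dynkin diagram, so g ≅ D_4 ⊕ D_6 (dimension 28 + 66 = 94).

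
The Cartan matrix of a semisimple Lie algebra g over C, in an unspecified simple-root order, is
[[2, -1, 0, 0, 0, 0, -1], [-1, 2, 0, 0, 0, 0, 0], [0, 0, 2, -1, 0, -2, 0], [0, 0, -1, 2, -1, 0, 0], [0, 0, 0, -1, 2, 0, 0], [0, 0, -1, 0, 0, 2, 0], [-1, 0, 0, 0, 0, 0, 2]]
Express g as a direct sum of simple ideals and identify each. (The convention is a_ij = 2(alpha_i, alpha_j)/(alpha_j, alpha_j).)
A_3 + B_4

The diagram associated to this matrix has two connected components: the simple roots {alpha_1, alpha_2, alpha_7} form a chain of 3 nodes with single edges (A_3), and {alpha_3, alpha_4, alpha_5, alpha_6} form a chain of 4 nodes with a double edge at one end; the terminal node there is the unique short simple root (B_4). A semisimple Lie algebra decomposes uniquely as the direct sum of simple ideals, one per connected component of its Dynkin diagram, so g ≅ A_3 ⊕ B_4 (dimension 15 + 36 = 51).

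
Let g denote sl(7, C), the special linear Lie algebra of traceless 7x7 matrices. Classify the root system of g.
This is sl(7), which has dimension 7^2 - 1 = 48 and rank 7 - 1 = 6 (a Cartan subalgebra is the diagonal traceless matrices). In the classification of classical Lie algebras, the special linear algebra sl(n+1) has type A_n; here n = 6, so the Dynkin diagram is a chain of 6 nodes with single edges (A_6). Hence the type is A_6.

A6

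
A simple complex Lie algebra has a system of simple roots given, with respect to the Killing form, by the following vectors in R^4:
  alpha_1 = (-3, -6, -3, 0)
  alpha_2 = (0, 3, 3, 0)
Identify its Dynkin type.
Compute the Cartan integers a_ij = 2(alpha_i, alpha_j)/(alpha_j, alpha_j); the resulting 2x2 Cartan matrix is
[[2, -3], [-1, 2]].
The roots have two lengths (squared-length ratio 3:1); the short ones are alpha_{2}. The associated Dynkin diagram is two nodes joined by a triple edge (G_2), so the type is G_2.

type G_2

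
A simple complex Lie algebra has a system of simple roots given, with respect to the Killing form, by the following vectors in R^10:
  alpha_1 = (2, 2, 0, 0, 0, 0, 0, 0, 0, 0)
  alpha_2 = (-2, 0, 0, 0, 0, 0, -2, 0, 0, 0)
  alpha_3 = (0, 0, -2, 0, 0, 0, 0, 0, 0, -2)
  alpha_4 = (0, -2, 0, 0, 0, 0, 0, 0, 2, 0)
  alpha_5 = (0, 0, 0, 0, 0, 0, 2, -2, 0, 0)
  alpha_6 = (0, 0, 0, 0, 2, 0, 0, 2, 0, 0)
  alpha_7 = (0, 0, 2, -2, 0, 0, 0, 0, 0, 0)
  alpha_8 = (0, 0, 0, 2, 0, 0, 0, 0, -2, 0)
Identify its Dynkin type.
Compute the Cartan integers a_ij = 2(alpha_i, alpha_j)/(alpha_j, alpha_j); the resulting 8x8 Cartan matrix is
[[2, -1, 0, -1, 0, 0, 0, 0], [-1, 2, 0, 0, -1, 0, 0, 0], [0, 0, 2, 0, 0, 0, -1, 0], [-1, 0, 0, 2, 0, 0, 0, -1], [0, -1, 0, 0, 2, -1, 0, 0], [0, 0, 0, 0, -1, 2, 0, 0], [0, 0, -1, 0, 0, 0, 2, -1], [0, 0, 0, -1, 0, 0, -1, 2]].
All simple roots have the same length, so the diagram is simply laced. The associated Dynkin diagram is a chain of 8 nodes with single edges (A_8), so the type is A_8 (the algebra sl(9)).

type A_8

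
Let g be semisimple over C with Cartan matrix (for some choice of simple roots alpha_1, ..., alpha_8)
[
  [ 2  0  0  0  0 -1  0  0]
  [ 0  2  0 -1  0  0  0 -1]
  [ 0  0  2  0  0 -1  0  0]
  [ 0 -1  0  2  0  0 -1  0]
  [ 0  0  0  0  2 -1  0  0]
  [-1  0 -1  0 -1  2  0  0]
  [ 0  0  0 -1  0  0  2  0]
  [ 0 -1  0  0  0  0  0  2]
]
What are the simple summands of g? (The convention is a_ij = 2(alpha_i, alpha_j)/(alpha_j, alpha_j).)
A4 ⊕ D4

The diagram associated to this matrix has two connected components: the simple roots {alpha_2, alpha_4, alpha_7, alpha_8} form a chain of 4 nodes with single edges (A_4), and {alpha_1, alpha_3, alpha_5, alpha_6} form a chain of 2 nodes with a fork of two nodes at one end (D_4). A semisimple Lie algebra decomposes uniquely as the direct sum of simple ideals, one per connected component of its Dynkin diagram, so g ≅ A_4 ⊕ D_4 (dimension 24 + 28 = 52).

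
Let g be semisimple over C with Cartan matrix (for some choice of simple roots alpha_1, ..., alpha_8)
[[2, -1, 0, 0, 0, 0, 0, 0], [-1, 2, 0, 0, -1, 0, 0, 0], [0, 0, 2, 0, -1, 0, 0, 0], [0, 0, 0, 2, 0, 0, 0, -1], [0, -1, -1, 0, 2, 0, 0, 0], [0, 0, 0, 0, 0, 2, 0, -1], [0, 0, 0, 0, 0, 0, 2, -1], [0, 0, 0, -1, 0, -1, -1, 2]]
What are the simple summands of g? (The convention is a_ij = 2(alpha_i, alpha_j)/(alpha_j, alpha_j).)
type A_4 ⊕ type D_4

The diagram associated to this matrix has two connected components: the simple roots {alpha_1, alpha_2, alpha_3, alpha_5} form a chain of 4 nodes with single edges (A_4), and {alpha_4, alpha_6, alpha_7, alpha_8} form a chain of 2 nodes with a fork of two nodes at one end (D_4). A semisimple Lie algebra decomposes uniquely as the direct sum of simple ideals, one per connected component of its Dynkin diagram, so g ≅ A_4 ⊕ D_4 (dimension 24 + 28 = 52).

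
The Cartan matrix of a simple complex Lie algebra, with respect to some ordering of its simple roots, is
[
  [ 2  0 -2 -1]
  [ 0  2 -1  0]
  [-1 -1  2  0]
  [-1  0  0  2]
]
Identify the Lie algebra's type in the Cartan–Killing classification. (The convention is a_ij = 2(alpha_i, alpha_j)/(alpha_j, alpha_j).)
The matrix has rank 4 with 2's on the diagonal. Reading the off-diagonal entries as Dynkin edges (a single edge where a_ij = a_ji = -1; a double or triple edge where a_ij * a_ji = 2 or 3), the diagram is a chain of 4 nodes with a double edge between the middle two (F_4). One simple-root ordering that puts it in standard form is (alpha_4, alpha_1, alpha_3, alpha_2). So the algebra is type F_4.

F_4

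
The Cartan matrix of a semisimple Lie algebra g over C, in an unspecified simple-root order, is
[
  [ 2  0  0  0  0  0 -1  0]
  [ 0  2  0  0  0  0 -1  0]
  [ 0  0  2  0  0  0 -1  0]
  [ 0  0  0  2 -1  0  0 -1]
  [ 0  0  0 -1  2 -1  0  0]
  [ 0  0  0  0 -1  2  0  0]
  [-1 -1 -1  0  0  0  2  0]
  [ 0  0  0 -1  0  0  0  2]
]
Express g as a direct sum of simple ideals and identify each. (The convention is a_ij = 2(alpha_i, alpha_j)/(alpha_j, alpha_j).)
The diagram associated to this matrix has two connected components: the simple roots {alpha_4, alpha_5, alpha_6, alpha_8} form a chain of 4 nodes with single edges (A_4), and {alpha_1, alpha_2, alpha_3, alpha_7} form a chain of 2 nodes with a fork of two nodes at one end (D_4). A semisimple Lie algebra decomposes uniquely as the direct sum of simple ideals, one per connected component of its Dynkin diagram, so g ≅ A_4 ⊕ D_4 (dimension 24 + 28 = 52).

A4 + D4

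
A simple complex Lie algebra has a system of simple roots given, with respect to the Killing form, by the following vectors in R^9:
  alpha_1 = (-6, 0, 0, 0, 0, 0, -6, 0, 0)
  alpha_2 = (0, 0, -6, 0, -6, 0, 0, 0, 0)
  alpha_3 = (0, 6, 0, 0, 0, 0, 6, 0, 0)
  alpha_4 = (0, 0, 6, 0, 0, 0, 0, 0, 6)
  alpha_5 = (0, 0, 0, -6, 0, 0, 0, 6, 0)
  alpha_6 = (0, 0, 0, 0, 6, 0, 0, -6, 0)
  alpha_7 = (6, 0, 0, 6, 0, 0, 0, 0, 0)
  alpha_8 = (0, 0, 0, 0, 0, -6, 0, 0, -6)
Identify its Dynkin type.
A_8 (sl(9))

Compute the Cartan integers a_ij = 2(alpha_i, alpha_j)/(alpha_j, alpha_j); the resulting 8x8 Cartan matrix is
[[2, 0, -1, 0, 0, 0, -1, 0], [0, 2, 0, -1, 0, -1, 0, 0], [-1, 0, 2, 0, 0, 0, 0, 0], [0, -1, 0, 2, 0, 0, 0, -1], [0, 0, 0, 0, 2, -1, -1, 0], [0, -1, 0, 0, -1, 2, 0, 0], [-1, 0, 0, 0, -1, 0, 2, 0], [0, 0, 0, -1, 0, 0, 0, 2]].
All simple roots have the same length, so the diagram is simply laced. The associated Dynkin diagram is a chain of 8 nodes with single edges (A_8), so the type is A_8 (the algebra sl(9)).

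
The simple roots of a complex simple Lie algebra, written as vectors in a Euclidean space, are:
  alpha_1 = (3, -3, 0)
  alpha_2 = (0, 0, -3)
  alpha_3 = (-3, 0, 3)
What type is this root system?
B_3

Compute the Cartan integers a_ij = 2(alpha_i, alpha_j)/(alpha_j, alpha_j); the resulting 3x3 Cartan matrix is
[[2, 0, -1], [0, 2, -1], [-1, -2, 2]].
The roots have two lengths (squared-length ratio 2:1); the short ones are alpha_{2}. The associated Dynkin diagram is a chain of 3 nodes with a double edge at one end; the terminal node there is the unique short simple root (B_3), so the type is B_3 (the algebra so(7)).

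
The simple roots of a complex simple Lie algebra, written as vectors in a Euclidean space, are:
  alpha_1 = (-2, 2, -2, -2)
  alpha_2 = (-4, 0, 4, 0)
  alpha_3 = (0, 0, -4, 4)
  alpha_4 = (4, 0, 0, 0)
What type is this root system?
F_4

Compute the Cartan integers a_ij = 2(alpha_i, alpha_j)/(alpha_j, alpha_j); the resulting 4x4 Cartan matrix is
[[2, 0, 0, -1], [0, 2, -1, -2], [0, -1, 2, 0], [-1, -1, 0, 2]].
The roots have two lengths (squared-length ratio 2:1); the short ones are alpha_{1,4}. The associated Dynkin diagram is a chain of 4 nodes with a double edge between the middle two (F_4), so the type is F_4.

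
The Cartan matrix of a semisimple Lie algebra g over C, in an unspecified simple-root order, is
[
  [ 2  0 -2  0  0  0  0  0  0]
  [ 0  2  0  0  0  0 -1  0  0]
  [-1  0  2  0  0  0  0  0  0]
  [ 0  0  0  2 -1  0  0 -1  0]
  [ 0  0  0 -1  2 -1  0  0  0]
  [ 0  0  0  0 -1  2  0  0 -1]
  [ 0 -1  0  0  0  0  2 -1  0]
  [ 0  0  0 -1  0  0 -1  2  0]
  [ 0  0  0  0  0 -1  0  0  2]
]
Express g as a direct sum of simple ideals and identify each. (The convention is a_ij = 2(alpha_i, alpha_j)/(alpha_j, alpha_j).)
A_7 (sl(8)) ⊕ B_2 (so(5))

The diagram associated to this matrix has two connected components: the simple roots {alpha_2, alpha_4, alpha_5, alpha_6, alpha_7, alpha_8, alpha_9} form a chain of 7 nodes with single edges (A_7), and {alpha_1, alpha_3} form a chain of 2 nodes with a double edge at one end; the terminal node there is the unique short simple root (B_2). A semisimple Lie algebra decomposes uniquely as the direct sum of simple ideals, one per connected component of its Dynkin diagram, so g ≅ A_7 ⊕ B_2 (dimension 63 + 10 = 73).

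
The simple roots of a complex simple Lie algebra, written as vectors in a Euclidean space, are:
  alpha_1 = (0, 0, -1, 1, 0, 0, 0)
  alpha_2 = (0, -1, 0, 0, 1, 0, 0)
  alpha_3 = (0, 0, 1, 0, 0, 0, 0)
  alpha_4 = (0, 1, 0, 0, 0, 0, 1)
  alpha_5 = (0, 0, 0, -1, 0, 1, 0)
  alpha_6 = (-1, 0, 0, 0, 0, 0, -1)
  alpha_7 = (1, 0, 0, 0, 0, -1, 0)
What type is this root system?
B7

Compute the Cartan integers a_ij = 2(alpha_i, alpha_j)/(alpha_j, alpha_j); the resulting 7x7 Cartan matrix is
[[2, 0, -2, 0, -1, 0, 0], [0, 2, 0, -1, 0, 0, 0], [-1, 0, 2, 0, 0, 0, 0], [0, -1, 0, 2, 0, -1, 0], [-1, 0, 0, 0, 2, 0, -1], [0, 0, 0, -1, 0, 2, -1], [0, 0, 0, 0, -1, -1, 2]].
The roots have two lengths (squared-length ratio 2:1); the short ones are alpha_{3}. The associated Dynkin diagram is a chain of 7 nodes with a double edge at one end; the terminal node there is the unique short simple root (B_7), so the type is B_7 (the algebra so(15)).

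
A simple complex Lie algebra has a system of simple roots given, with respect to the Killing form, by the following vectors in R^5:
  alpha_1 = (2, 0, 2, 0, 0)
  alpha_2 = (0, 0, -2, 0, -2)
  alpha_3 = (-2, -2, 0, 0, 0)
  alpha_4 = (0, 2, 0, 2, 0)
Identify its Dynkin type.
Compute the Cartan integers a_ij = 2(alpha_i, alpha_j)/(alpha_j, alpha_j); the resulting 4x4 Cartan matrix is
[[2, -1, -1, 0], [-1, 2, 0, 0], [-1, 0, 2, -1], [0, 0, -1, 2]].
All simple roots have the same length, so the diagram is simply laced. The associated Dynkin diagram is a chain of 4 nodes with single edges (A_4), so the type is A_4 (the algebra sl(5)).

A_4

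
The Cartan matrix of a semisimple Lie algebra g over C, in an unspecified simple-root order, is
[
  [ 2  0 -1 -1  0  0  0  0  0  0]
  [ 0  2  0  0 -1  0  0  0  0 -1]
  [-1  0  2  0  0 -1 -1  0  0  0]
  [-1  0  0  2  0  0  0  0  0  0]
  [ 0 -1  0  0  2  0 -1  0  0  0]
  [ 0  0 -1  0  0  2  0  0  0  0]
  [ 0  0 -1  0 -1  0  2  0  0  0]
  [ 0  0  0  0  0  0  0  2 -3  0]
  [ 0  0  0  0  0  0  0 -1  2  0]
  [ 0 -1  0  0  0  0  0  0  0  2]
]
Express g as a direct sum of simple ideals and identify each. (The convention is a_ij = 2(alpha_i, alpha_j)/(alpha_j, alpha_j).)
E_8 + G_2

The diagram associated to this matrix has two connected components: the simple roots {alpha_1, alpha_2, alpha_3, alpha_4, alpha_5, alpha_6, alpha_7, alpha_10} form a chain of 7 nodes with one extra node attached to the third node from one end (E_8), and {alpha_8, alpha_9} form two nodes joined by a triple edge (G_2). A semisimple Lie algebra decomposes uniquely as the direct sum of simple ideals, one per connected component of its Dynkin diagram, so g ≅ E_8 ⊕ G_2 (dimension 248 + 14 = 262).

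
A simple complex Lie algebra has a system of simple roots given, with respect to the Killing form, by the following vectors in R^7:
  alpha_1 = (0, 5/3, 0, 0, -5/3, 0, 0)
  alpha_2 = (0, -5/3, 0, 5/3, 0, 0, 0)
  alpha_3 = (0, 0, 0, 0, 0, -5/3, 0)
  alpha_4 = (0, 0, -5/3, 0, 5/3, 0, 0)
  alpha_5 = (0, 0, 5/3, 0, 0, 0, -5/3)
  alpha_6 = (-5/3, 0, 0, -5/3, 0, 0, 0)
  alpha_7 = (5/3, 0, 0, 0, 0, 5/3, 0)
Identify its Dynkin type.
Compute the Cartan integers a_ij = 2(alpha_i, alpha_j)/(alpha_j, alpha_j); the resulting 7x7 Cartan matrix is
[[2, -1, 0, -1, 0, 0, 0], [-1, 2, 0, 0, 0, -1, 0], [0, 0, 2, 0, 0, 0, -1], [-1, 0, 0, 2, -1, 0, 0], [0, 0, 0, -1, 2, 0, 0], [0, -1, 0, 0, 0, 2, -1], [0, 0, -2, 0, 0, -1, 2]].
The roots have two lengths (squared-length ratio 2:1); the short ones are alpha_{3}. The associated Dynkin diagram is a chain of 7 nodes with a double edge at one end; the terminal node there is the unique short simple root (B_7), so the type is B_7 (the algebra so(15)).

type B_7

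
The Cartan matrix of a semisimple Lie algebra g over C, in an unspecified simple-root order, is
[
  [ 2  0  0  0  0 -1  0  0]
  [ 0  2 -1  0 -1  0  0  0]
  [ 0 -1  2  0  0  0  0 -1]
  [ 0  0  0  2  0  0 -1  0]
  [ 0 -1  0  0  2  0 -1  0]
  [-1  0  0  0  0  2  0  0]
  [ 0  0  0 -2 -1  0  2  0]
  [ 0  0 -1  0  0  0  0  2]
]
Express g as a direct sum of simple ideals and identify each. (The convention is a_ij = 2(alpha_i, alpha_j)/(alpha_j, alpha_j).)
The diagram associated to this matrix has two connected components: the simple roots {alpha_1, alpha_6} form a chain of 2 nodes with single edges (A_2), and {alpha_2, alpha_3, alpha_4, alpha_5, alpha_7, alpha_8} form a chain of 6 nodes with a double edge at one end; the terminal node there is the unique short simple root (B_6). A semisimple Lie algebra decomposes uniquely as the direct sum of simple ideals, one per connected component of its Dynkin diagram, so g ≅ A_2 ⊕ B_6 (dimension 8 + 78 = 86).

A2 + B6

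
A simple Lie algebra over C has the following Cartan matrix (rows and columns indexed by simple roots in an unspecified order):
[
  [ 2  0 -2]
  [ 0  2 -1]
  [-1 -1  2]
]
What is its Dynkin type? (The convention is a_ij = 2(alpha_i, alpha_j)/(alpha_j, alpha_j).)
C_3

The matrix has rank 3 with 2's on the diagonal. Reading the off-diagonal entries as Dynkin edges (a single edge where a_ij = a_ji = -1; a double or triple edge where a_ij * a_ji = 2 or 3), the diagram is a chain of 3 nodes with a double edge at one end; the terminal node there is the unique long simple root (C_3). One simple-root ordering that puts it in standard form is (alpha_2, alpha_3, alpha_1). So the algebra is type C_3, i.e. sp(6).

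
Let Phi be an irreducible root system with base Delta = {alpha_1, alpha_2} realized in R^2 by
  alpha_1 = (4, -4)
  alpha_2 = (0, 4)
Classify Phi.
Compute the Cartan integers a_ij = 2(alpha_i, alpha_j)/(alpha_j, alpha_j); the resulting 2x2 Cartan matrix is
[[2, -2], [-1, 2]].
The roots have two lengths (squared-length ratio 2:1); the short ones are alpha_{2}. The associated Dynkin diagram is a chain of 2 nodes with a double edge at one end; the terminal node there is the unique short simple root (B_2), so the type is B_2 (the algebra so(5)).

B2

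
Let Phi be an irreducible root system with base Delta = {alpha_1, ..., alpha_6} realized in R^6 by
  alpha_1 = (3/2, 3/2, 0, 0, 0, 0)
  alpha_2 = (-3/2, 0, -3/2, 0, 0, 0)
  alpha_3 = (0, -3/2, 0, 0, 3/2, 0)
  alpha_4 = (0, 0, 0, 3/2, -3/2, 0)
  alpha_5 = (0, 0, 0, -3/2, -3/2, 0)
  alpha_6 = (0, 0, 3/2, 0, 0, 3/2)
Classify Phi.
Compute the Cartan integers a_ij = 2(alpha_i, alpha_j)/(alpha_j, alpha_j); the resulting 6x6 Cartan matrix is
[[2, -1, -1, 0, 0, 0], [-1, 2, 0, 0, 0, -1], [-1, 0, 2, -1, -1, 0], [0, 0, -1, 2, 0, 0], [0, 0, -1, 0, 2, 0], [0, -1, 0, 0, 0, 2]].
All simple roots have the same length, so the diagram is simply laced. The associated Dynkin diagram is a chain of 4 nodes with a fork of two nodes at one end (D_6), so the type is D_6 (the algebra so(12)).

D_6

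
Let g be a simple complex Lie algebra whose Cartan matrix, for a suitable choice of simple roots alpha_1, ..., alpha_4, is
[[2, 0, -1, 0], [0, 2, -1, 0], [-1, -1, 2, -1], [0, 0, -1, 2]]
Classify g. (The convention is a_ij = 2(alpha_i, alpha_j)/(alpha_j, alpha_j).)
D_4 (so(8))

The matrix has rank 4 with 2's on the diagonal. Reading the off-diagonal entries as Dynkin edges (a single edge where a_ij = a_ji = -1; a double or triple edge where a_ij * a_ji = 2 or 3), the diagram is a chain of 2 nodes with a fork of two nodes at one end (D_4). One simple-root ordering that puts it in standard form is (alpha_1, alpha_3, alpha_4, alpha_2). So the algebra is type D_4, i.e. so(8).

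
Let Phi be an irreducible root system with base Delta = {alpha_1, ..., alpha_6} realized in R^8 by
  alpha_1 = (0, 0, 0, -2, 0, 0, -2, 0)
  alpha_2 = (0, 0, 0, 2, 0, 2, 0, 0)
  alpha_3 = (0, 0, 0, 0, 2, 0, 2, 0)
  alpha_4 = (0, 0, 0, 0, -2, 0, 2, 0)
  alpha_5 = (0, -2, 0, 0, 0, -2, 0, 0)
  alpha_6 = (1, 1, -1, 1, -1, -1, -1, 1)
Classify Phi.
Compute the Cartan integers a_ij = 2(alpha_i, alpha_j)/(alpha_j, alpha_j); the resulting 6x6 Cartan matrix is
[[2, -1, -1, -1, 0, 0], [-1, 2, 0, 0, -1, 0], [-1, 0, 2, 0, 0, -1], [-1, 0, 0, 2, 0, 0], [0, -1, 0, 0, 2, 0], [0, 0, -1, 0, 0, 2]].
All simple roots have the same length, so the diagram is simply laced. The associated Dynkin diagram is a chain of 5 nodes with one extra node attached to the third node from one end (E_6), so the type is E_6.

E_6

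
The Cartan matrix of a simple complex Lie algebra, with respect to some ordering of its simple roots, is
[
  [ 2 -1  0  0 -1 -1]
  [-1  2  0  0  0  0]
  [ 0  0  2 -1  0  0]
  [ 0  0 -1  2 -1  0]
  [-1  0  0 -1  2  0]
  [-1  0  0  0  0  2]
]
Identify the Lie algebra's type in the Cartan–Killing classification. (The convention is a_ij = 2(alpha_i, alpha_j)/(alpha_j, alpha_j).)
D_6

The matrix has rank 6 with 2's on the diagonal. Reading the off-diagonal entries as Dynkin edges (a single edge where a_ij = a_ji = -1; a double or triple edge where a_ij * a_ji = 2 or 3), the diagram is a chain of 4 nodes with a fork of two nodes at one end (D_6). One simple-root ordering that puts it in standard form is (alpha_3, alpha_4, alpha_5, alpha_1, alpha_2, alpha_6). So the algebra is type D_6, i.e. so(12).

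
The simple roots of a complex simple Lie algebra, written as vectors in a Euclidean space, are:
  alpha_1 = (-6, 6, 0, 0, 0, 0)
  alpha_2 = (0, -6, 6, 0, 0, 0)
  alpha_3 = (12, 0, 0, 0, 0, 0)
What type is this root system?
C_3

Compute the Cartan integers a_ij = 2(alpha_i, alpha_j)/(alpha_j, alpha_j); the resulting 3x3 Cartan matrix is
[[2, -1, -1], [-1, 2, 0], [-2, 0, 2]].
The roots have two lengths (squared-length ratio 2:1); the short ones are alpha_{1,2}. The associated Dynkin diagram is a chain of 3 nodes with a double edge at one end; the terminal node there is the unique long simple root (C_3), so the type is C_3 (the algebra sp(6)).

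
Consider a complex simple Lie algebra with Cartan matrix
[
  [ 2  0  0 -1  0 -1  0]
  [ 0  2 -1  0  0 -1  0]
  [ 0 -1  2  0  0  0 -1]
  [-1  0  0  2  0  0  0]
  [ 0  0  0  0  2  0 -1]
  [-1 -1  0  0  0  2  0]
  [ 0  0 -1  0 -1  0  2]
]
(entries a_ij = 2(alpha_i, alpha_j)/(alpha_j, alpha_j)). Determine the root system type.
A_7 (sl(8))

The matrix has rank 7 with 2's on the diagonal. Reading the off-diagonal entries as Dynkin edges (a single edge where a_ij = a_ji = -1; a double or triple edge where a_ij * a_ji = 2 or 3), the diagram is a chain of 7 nodes with single edges (A_7). One simple-root ordering that puts it in standard form is (alpha_4, alpha_1, alpha_6, alpha_2, alpha_3, alpha_7, alpha_5). So the algebra is type A_7, i.e. sl(8).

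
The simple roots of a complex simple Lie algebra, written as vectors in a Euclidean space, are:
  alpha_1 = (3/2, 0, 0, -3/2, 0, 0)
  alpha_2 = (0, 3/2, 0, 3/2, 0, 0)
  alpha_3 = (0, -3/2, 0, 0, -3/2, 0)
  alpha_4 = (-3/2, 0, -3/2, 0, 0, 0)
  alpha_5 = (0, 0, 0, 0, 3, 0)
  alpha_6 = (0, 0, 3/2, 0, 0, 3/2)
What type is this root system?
Compute the Cartan integers a_ij = 2(alpha_i, alpha_j)/(alpha_j, alpha_j); the resulting 6x6 Cartan matrix is
[[2, -1, 0, -1, 0, 0], [-1, 2, -1, 0, 0, 0], [0, -1, 2, 0, -1, 0], [-1, 0, 0, 2, 0, -1], [0, 0, -2, 0, 2, 0], [0, 0, 0, -1, 0, 2]].
The roots have two lengths (squared-length ratio 2:1); the short ones are alpha_{1,2,3,4,6}. The associated Dynkin diagram is a chain of 6 nodes with a double edge at one end; the terminal node there is the unique long simple root (C_6), so the type is C_6 (the algebra sp(12)).

C6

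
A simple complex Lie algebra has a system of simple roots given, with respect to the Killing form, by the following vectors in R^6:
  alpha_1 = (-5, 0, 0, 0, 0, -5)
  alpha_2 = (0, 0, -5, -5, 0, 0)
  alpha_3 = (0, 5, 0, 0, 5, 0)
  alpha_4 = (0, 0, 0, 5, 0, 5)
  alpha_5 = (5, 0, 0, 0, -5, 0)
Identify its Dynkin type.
Compute the Cartan integers a_ij = 2(alpha_i, alpha_j)/(alpha_j, alpha_j); the resulting 5x5 Cartan matrix is
[[2, 0, 0, -1, -1], [0, 2, 0, -1, 0], [0, 0, 2, 0, -1], [-1, -1, 0, 2, 0], [-1, 0, -1, 0, 2]].
All simple roots have the same length, so the diagram is simply laced. The associated Dynkin diagram is a chain of 5 nodes with single edges (A_5), so the type is A_5 (the algebra sl(6)).

A_5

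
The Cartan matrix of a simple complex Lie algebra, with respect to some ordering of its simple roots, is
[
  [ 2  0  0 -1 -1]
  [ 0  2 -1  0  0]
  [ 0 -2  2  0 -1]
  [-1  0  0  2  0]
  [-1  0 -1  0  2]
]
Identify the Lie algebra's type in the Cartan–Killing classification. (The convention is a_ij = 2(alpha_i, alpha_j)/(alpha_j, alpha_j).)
The matrix has rank 5 with 2's on the diagonal. Reading the off-diagonal entries as Dynkin edges (a single edge where a_ij = a_ji = -1; a double or triple edge where a_ij * a_ji = 2 or 3), the diagram is a chain of 5 nodes with a double edge at one end; the terminal node there is the unique short simple root (B_5). One simple-root ordering that puts it in standard form is (alpha_4, alpha_1, alpha_5, alpha_3, alpha_2). So the algebra is type B_5, i.e. so(11).

type B_5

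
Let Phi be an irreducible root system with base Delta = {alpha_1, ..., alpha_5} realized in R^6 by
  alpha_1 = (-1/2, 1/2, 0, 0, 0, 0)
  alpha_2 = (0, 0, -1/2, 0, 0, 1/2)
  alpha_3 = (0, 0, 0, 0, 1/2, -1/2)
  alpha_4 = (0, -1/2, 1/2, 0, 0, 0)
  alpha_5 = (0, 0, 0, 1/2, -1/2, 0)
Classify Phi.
Compute the Cartan integers a_ij = 2(alpha_i, alpha_j)/(alpha_j, alpha_j); the resulting 5x5 Cartan matrix is
[[2, 0, 0, -1, 0], [0, 2, -1, -1, 0], [0, -1, 2, 0, -1], [-1, -1, 0, 2, 0], [0, 0, -1, 0, 2]].
All simple roots have the same length, so the diagram is simply laced. The associated Dynkin diagram is a chain of 5 nodes with single edges (A_5), so the type is A_5 (the algebra sl(6)).

type A_5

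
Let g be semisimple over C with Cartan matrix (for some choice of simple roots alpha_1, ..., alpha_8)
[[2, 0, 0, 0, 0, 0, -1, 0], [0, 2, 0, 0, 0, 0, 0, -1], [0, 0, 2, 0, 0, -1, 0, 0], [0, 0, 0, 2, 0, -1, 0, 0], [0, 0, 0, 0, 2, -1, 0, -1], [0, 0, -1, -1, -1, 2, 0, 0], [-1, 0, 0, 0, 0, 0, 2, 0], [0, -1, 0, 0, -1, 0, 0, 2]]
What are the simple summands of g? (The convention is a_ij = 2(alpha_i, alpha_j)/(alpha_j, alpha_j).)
The diagram associated to this matrix has two connected components: the simple roots {alpha_1, alpha_7} form a chain of 2 nodes with single edges (A_2), and {alpha_2, alpha_3, alpha_4, alpha_5, alpha_6, alpha_8} form a chain of 4 nodes with a fork of two nodes at one end (D_6). A semisimple Lie algebra decomposes uniquely as the direct sum of simple ideals, one per connected component of its Dynkin diagram, so g ≅ A_2 ⊕ D_6 (dimension 8 + 66 = 74).

A_2 ⊕ D_6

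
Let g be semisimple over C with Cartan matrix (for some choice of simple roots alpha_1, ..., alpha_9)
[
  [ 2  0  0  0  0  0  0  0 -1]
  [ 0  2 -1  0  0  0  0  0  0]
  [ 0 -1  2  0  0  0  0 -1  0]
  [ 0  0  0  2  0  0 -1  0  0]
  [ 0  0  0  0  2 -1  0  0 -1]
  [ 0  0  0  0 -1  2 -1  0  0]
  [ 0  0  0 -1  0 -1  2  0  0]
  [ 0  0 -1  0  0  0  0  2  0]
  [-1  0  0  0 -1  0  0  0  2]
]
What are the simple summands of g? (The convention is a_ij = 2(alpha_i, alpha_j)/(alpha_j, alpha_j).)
A_3 ⊕ A_6

The diagram associated to this matrix has two connected components: the simple roots {alpha_2, alpha_3, alpha_8} form a chain of 3 nodes with single edges (A_3), and {alpha_1, alpha_4, alpha_5, alpha_6, alpha_7, alpha_9} form a chain of 6 nodes with single edges (A_6). A semisimple Lie algebra decomposes uniquely as the direct sum of simple ideals, one per connected component of its Dynkin diagram, so g ≅ A_3 ⊕ A_6 (dimension 15 + 48 = 63).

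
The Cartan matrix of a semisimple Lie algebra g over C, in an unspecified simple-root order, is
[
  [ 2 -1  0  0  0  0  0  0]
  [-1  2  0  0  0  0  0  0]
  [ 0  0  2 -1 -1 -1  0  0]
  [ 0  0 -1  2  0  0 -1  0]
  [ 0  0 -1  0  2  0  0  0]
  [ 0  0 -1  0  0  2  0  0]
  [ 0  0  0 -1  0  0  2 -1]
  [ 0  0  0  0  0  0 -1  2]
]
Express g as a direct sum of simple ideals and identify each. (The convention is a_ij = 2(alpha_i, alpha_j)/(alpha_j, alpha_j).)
The diagram associated to this matrix has two connected components: the simple roots {alpha_1, alpha_2} form a chain of 2 nodes with single edges (A_2), and {alpha_3, alpha_4, alpha_5, alpha_6, alpha_7, alpha_8} form a chain of 4 nodes with a fork of two nodes at one end (D_6). A semisimple Lie algebra decomposes uniquely as the direct sum of simple ideals, one per connected component of its Dynkin diagram, so g ≅ A_2 ⊕ D_6 (dimension 8 + 66 = 74).

type A_2 ⊕ type D_6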